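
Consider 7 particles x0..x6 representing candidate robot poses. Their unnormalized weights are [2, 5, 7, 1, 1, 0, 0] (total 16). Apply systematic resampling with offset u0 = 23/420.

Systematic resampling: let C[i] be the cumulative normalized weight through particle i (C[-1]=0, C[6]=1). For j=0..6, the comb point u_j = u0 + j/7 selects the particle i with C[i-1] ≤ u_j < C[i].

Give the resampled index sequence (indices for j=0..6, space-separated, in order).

0 1 1 2 2 2 3

C = [1/8, 7/16, 7/8, 15/16, 1, 1, 1]
j=0: u_0=23/420 ∈ [0, 1/8) → index 0
j=1: u_1=83/420 ∈ [1/8, 7/16) → index 1
j=2: u_2=143/420 ∈ [1/8, 7/16) → index 1
j=3: u_3=29/60 ∈ [7/16, 7/8) → index 2
j=4: u_4=263/420 ∈ [7/16, 7/8) → index 2
j=5: u_5=323/420 ∈ [7/16, 7/8) → index 2
j=6: u_6=383/420 ∈ [7/8, 15/16) → index 3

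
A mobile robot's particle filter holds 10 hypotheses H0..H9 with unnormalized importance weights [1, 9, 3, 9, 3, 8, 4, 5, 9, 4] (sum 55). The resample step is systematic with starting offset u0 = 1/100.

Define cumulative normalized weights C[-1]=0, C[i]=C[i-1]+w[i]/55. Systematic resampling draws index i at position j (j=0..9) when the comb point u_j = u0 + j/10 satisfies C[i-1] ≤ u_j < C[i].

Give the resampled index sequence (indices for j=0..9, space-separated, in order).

0 1 2 3 4 5 6 7 8 8

C = [1/55, 2/11, 13/55, 2/5, 5/11, 3/5, 37/55, 42/55, 51/55, 1]
j=0: u_0=1/100 ∈ [0, 1/55) → index 0
j=1: u_1=11/100 ∈ [1/55, 2/11) → index 1
j=2: u_2=21/100 ∈ [2/11, 13/55) → index 2
j=3: u_3=31/100 ∈ [13/55, 2/5) → index 3
j=4: u_4=41/100 ∈ [2/5, 5/11) → index 4
j=5: u_5=51/100 ∈ [5/11, 3/5) → index 5
j=6: u_6=61/100 ∈ [3/5, 37/55) → index 6
j=7: u_7=71/100 ∈ [37/55, 42/55) → index 7
j=8: u_8=81/100 ∈ [42/55, 51/55) → index 8
j=9: u_9=91/100 ∈ [42/55, 51/55) → index 8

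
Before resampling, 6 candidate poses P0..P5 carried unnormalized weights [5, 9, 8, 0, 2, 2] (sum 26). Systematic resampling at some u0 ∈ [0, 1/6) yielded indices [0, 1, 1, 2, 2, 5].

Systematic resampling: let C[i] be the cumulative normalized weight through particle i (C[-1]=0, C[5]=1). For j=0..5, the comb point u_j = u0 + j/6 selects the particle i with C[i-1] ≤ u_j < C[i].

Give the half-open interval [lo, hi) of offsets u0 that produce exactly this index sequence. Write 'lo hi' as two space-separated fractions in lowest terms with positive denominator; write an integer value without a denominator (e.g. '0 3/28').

C = [5/26, 7/13, 11/13, 11/13, 12/13, 1]
j=0 picked index 0: u0 ∈ [0, 5/26)
j=1 picked index 1: u0 ∈ [1/39, 29/78)
j=2 picked index 1: u0 ∈ [-11/78, 8/39)
j=3 picked index 2: u0 ∈ [1/26, 9/26)
j=4 picked index 2: u0 ∈ [-5/39, 7/39)
j=5 picked index 5: u0 ∈ [7/78, 1/6)
intersection: [7/78, 1/6)

7/78 1/6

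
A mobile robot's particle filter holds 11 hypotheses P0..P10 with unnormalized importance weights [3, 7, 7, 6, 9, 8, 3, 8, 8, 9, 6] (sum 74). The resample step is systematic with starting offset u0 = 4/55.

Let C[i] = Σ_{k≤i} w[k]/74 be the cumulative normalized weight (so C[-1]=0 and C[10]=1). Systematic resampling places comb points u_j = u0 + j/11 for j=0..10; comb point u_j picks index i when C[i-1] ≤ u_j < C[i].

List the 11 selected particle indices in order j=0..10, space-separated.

1 2 3 4 5 5 7 8 9 9 10

C = [3/74, 5/37, 17/74, 23/74, 16/37, 20/37, 43/74, 51/74, 59/74, 34/37, 1]
j=0: u_0=4/55 ∈ [3/74, 5/37) → index 1
j=1: u_1=9/55 ∈ [5/37, 17/74) → index 2
j=2: u_2=14/55 ∈ [17/74, 23/74) → index 3
j=3: u_3=19/55 ∈ [23/74, 16/37) → index 4
j=4: u_4=24/55 ∈ [16/37, 20/37) → index 5
j=5: u_5=29/55 ∈ [16/37, 20/37) → index 5
j=6: u_6=34/55 ∈ [43/74, 51/74) → index 7
j=7: u_7=39/55 ∈ [51/74, 59/74) → index 8
j=8: u_8=4/5 ∈ [59/74, 34/37) → index 9
j=9: u_9=49/55 ∈ [59/74, 34/37) → index 9
j=10: u_10=54/55 ∈ [34/37, 1) → index 10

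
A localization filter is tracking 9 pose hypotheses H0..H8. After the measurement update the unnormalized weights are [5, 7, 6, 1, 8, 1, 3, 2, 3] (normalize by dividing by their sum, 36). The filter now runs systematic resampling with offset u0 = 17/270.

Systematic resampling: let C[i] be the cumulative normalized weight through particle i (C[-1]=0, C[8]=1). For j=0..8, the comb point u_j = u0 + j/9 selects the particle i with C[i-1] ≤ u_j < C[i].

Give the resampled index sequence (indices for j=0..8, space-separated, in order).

0 1 1 2 3 4 4 6 8

C = [5/36, 1/3, 1/2, 19/36, 3/4, 7/9, 31/36, 11/12, 1]
j=0: u_0=17/270 ∈ [0, 5/36) → index 0
j=1: u_1=47/270 ∈ [5/36, 1/3) → index 1
j=2: u_2=77/270 ∈ [5/36, 1/3) → index 1
j=3: u_3=107/270 ∈ [1/3, 1/2) → index 2
j=4: u_4=137/270 ∈ [1/2, 19/36) → index 3
j=5: u_5=167/270 ∈ [19/36, 3/4) → index 4
j=6: u_6=197/270 ∈ [19/36, 3/4) → index 4
j=7: u_7=227/270 ∈ [7/9, 31/36) → index 6
j=8: u_8=257/270 ∈ [11/12, 1) → index 8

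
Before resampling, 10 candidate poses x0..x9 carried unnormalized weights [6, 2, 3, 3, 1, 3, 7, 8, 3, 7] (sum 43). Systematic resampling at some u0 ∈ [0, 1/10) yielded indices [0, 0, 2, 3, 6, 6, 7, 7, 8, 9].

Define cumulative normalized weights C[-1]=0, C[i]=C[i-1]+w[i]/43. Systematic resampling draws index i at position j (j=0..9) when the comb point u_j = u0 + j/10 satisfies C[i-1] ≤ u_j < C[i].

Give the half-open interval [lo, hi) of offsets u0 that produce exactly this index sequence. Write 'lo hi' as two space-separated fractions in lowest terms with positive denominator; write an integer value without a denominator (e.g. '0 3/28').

4/215 11/430

C = [6/43, 8/43, 11/43, 14/43, 15/43, 18/43, 25/43, 33/43, 36/43, 1]
j=0 picked index 0: u0 ∈ [0, 6/43)
j=1 picked index 0: u0 ∈ [-1/10, 17/430)
j=2 picked index 2: u0 ∈ [-3/215, 12/215)
j=3 picked index 3: u0 ∈ [-19/430, 11/430)
j=4 picked index 6: u0 ∈ [4/215, 39/215)
j=5 picked index 6: u0 ∈ [-7/86, 7/86)
j=6 picked index 7: u0 ∈ [-4/215, 36/215)
j=7 picked index 7: u0 ∈ [-51/430, 29/430)
j=8 picked index 8: u0 ∈ [-7/215, 8/215)
j=9 picked index 9: u0 ∈ [-27/430, 1/10)
intersection: [4/215, 11/430)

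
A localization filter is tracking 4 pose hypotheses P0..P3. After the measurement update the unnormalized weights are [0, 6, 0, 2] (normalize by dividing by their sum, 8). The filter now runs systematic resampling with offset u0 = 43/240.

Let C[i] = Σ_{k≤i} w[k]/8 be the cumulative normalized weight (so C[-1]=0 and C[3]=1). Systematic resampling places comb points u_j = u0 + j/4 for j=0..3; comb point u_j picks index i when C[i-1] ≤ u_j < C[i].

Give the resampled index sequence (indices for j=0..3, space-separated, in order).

C = [0, 3/4, 3/4, 1]
j=0: u_0=43/240 ∈ [0, 3/4) → index 1
j=1: u_1=103/240 ∈ [0, 3/4) → index 1
j=2: u_2=163/240 ∈ [0, 3/4) → index 1
j=3: u_3=223/240 ∈ [3/4, 1) → index 3

1 1 1 3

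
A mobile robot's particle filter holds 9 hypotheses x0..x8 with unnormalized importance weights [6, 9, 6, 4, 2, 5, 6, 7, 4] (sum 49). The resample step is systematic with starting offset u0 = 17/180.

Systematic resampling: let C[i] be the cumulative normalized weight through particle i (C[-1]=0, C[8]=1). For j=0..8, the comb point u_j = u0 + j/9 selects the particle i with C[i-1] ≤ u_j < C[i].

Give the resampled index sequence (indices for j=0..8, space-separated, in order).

0 1 2 2 4 5 6 7 8

C = [6/49, 15/49, 3/7, 25/49, 27/49, 32/49, 38/49, 45/49, 1]
j=0: u_0=17/180 ∈ [0, 6/49) → index 0
j=1: u_1=37/180 ∈ [6/49, 15/49) → index 1
j=2: u_2=19/60 ∈ [15/49, 3/7) → index 2
j=3: u_3=77/180 ∈ [15/49, 3/7) → index 2
j=4: u_4=97/180 ∈ [25/49, 27/49) → index 4
j=5: u_5=13/20 ∈ [27/49, 32/49) → index 5
j=6: u_6=137/180 ∈ [32/49, 38/49) → index 6
j=7: u_7=157/180 ∈ [38/49, 45/49) → index 7
j=8: u_8=59/60 ∈ [45/49, 1) → index 8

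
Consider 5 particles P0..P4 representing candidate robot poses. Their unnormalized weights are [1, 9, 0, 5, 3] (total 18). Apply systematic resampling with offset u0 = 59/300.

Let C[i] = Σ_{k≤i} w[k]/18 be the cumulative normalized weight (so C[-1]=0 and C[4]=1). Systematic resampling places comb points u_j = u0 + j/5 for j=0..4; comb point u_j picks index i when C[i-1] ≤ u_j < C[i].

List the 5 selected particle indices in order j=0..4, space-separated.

1 1 3 3 4

C = [1/18, 5/9, 5/9, 5/6, 1]
j=0: u_0=59/300 ∈ [1/18, 5/9) → index 1
j=1: u_1=119/300 ∈ [1/18, 5/9) → index 1
j=2: u_2=179/300 ∈ [5/9, 5/6) → index 3
j=3: u_3=239/300 ∈ [5/9, 5/6) → index 3
j=4: u_4=299/300 ∈ [5/6, 1) → index 4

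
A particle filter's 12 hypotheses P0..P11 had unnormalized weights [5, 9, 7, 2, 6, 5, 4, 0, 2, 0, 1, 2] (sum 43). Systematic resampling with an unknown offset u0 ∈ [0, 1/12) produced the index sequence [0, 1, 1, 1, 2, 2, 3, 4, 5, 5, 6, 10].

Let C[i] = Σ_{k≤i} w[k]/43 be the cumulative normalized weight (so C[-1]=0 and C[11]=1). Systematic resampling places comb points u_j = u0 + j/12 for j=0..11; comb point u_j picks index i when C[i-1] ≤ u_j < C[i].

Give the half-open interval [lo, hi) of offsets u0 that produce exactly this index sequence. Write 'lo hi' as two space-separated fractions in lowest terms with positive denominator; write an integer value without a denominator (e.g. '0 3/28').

17/516 3/86

C = [5/43, 14/43, 21/43, 23/43, 29/43, 34/43, 38/43, 38/43, 40/43, 40/43, 41/43, 1]
j=0 picked index 0: u0 ∈ [0, 5/43)
j=1 picked index 1: u0 ∈ [17/516, 125/516)
j=2 picked index 1: u0 ∈ [-13/258, 41/258)
j=3 picked index 1: u0 ∈ [-23/172, 13/172)
j=4 picked index 2: u0 ∈ [-1/129, 20/129)
j=5 picked index 2: u0 ∈ [-47/516, 37/516)
j=6 picked index 3: u0 ∈ [-1/86, 3/86)
j=7 picked index 4: u0 ∈ [-25/516, 47/516)
j=8 picked index 5: u0 ∈ [1/129, 16/129)
j=9 picked index 5: u0 ∈ [-13/172, 7/172)
j=10 picked index 6: u0 ∈ [-11/258, 13/258)
j=11 picked index 10: u0 ∈ [7/516, 19/516)
intersection: [17/516, 3/86)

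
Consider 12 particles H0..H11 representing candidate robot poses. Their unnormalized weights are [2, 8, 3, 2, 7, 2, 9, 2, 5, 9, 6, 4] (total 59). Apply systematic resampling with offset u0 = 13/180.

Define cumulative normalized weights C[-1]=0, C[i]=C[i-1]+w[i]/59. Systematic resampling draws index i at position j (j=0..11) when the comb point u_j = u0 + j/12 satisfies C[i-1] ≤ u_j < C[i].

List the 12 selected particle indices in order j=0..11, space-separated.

1 1 3 4 5 6 7 8 9 9 10 11

C = [2/59, 10/59, 13/59, 15/59, 22/59, 24/59, 33/59, 35/59, 40/59, 49/59, 55/59, 1]
j=0: u_0=13/180 ∈ [2/59, 10/59) → index 1
j=1: u_1=7/45 ∈ [2/59, 10/59) → index 1
j=2: u_2=43/180 ∈ [13/59, 15/59) → index 3
j=3: u_3=29/90 ∈ [15/59, 22/59) → index 4
j=4: u_4=73/180 ∈ [22/59, 24/59) → index 5
j=5: u_5=22/45 ∈ [24/59, 33/59) → index 6
j=6: u_6=103/180 ∈ [33/59, 35/59) → index 7
j=7: u_7=59/90 ∈ [35/59, 40/59) → index 8
j=8: u_8=133/180 ∈ [40/59, 49/59) → index 9
j=9: u_9=37/45 ∈ [40/59, 49/59) → index 9
j=10: u_10=163/180 ∈ [49/59, 55/59) → index 10
j=11: u_11=89/90 ∈ [55/59, 1) → index 11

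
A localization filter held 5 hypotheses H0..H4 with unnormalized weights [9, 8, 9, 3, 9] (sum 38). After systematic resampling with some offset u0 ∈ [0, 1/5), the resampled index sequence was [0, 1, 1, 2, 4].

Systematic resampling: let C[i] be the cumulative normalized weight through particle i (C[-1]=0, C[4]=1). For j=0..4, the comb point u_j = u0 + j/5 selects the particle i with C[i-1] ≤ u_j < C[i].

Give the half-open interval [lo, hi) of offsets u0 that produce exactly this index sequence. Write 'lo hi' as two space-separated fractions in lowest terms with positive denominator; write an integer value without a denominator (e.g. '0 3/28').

C = [9/38, 17/38, 13/19, 29/38, 1]
j=0 picked index 0: u0 ∈ [0, 9/38)
j=1 picked index 1: u0 ∈ [7/190, 47/190)
j=2 picked index 1: u0 ∈ [-31/190, 9/190)
j=3 picked index 2: u0 ∈ [-29/190, 8/95)
j=4 picked index 4: u0 ∈ [-7/190, 1/5)
intersection: [7/190, 9/190)

7/190 9/190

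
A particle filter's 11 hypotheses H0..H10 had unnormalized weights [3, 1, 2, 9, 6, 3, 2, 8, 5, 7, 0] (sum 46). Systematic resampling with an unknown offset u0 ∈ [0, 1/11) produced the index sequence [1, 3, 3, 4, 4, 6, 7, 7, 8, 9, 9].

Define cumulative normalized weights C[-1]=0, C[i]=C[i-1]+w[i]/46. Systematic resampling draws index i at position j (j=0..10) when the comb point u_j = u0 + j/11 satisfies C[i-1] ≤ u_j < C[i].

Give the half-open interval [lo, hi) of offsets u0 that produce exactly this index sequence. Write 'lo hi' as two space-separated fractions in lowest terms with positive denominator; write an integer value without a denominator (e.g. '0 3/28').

17/253 2/23

C = [3/46, 2/23, 3/23, 15/46, 21/46, 12/23, 13/23, 17/23, 39/46, 1, 1]
j=0 picked index 1: u0 ∈ [3/46, 2/23)
j=1 picked index 3: u0 ∈ [10/253, 119/506)
j=2 picked index 3: u0 ∈ [-13/253, 73/506)
j=3 picked index 4: u0 ∈ [27/506, 93/506)
j=4 picked index 4: u0 ∈ [-19/506, 47/506)
j=5 picked index 6: u0 ∈ [17/253, 28/253)
j=6 picked index 7: u0 ∈ [5/253, 49/253)
j=7 picked index 7: u0 ∈ [-18/253, 26/253)
j=8 picked index 8: u0 ∈ [3/253, 61/506)
j=9 picked index 9: u0 ∈ [15/506, 2/11)
j=10 picked index 9: u0 ∈ [-31/506, 1/11)
intersection: [17/253, 2/23)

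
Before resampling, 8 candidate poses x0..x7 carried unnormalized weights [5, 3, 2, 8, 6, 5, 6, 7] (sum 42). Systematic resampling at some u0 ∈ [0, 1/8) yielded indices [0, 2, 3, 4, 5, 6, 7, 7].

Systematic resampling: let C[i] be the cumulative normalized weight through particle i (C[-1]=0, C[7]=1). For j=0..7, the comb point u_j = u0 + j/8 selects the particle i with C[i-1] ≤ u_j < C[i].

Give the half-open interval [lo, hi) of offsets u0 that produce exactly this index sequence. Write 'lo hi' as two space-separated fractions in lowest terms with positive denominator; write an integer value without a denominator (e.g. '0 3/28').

1/12 19/168

C = [5/42, 4/21, 5/21, 3/7, 4/7, 29/42, 5/6, 1]
j=0 picked index 0: u0 ∈ [0, 5/42)
j=1 picked index 2: u0 ∈ [11/168, 19/168)
j=2 picked index 3: u0 ∈ [-1/84, 5/28)
j=3 picked index 4: u0 ∈ [3/56, 11/56)
j=4 picked index 5: u0 ∈ [1/14, 4/21)
j=5 picked index 6: u0 ∈ [11/168, 5/24)
j=6 picked index 7: u0 ∈ [1/12, 1/4)
j=7 picked index 7: u0 ∈ [-1/24, 1/8)
intersection: [1/12, 19/168)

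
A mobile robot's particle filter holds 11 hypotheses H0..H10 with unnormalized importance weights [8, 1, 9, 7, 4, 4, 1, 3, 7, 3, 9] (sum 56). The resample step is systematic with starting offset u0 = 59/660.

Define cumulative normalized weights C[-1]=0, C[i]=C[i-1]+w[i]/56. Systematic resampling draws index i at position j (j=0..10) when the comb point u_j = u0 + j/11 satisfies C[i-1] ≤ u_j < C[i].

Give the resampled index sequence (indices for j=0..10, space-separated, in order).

0 2 2 3 4 5 7 8 9 10 10

C = [1/7, 9/56, 9/28, 25/56, 29/56, 33/56, 17/28, 37/56, 11/14, 47/56, 1]
j=0: u_0=59/660 ∈ [0, 1/7) → index 0
j=1: u_1=119/660 ∈ [9/56, 9/28) → index 2
j=2: u_2=179/660 ∈ [9/56, 9/28) → index 2
j=3: u_3=239/660 ∈ [9/28, 25/56) → index 3
j=4: u_4=299/660 ∈ [25/56, 29/56) → index 4
j=5: u_5=359/660 ∈ [29/56, 33/56) → index 5
j=6: u_6=419/660 ∈ [17/28, 37/56) → index 7
j=7: u_7=479/660 ∈ [37/56, 11/14) → index 8
j=8: u_8=49/60 ∈ [11/14, 47/56) → index 9
j=9: u_9=599/660 ∈ [47/56, 1) → index 10
j=10: u_10=659/660 ∈ [47/56, 1) → index 10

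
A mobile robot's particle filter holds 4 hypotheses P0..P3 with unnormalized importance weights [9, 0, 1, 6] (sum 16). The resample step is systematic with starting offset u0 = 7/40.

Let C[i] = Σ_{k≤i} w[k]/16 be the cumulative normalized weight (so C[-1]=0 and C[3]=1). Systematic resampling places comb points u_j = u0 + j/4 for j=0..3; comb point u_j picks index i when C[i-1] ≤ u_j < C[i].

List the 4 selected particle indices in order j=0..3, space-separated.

0 0 3 3

C = [9/16, 9/16, 5/8, 1]
j=0: u_0=7/40 ∈ [0, 9/16) → index 0
j=1: u_1=17/40 ∈ [0, 9/16) → index 0
j=2: u_2=27/40 ∈ [5/8, 1) → index 3
j=3: u_3=37/40 ∈ [5/8, 1) → index 3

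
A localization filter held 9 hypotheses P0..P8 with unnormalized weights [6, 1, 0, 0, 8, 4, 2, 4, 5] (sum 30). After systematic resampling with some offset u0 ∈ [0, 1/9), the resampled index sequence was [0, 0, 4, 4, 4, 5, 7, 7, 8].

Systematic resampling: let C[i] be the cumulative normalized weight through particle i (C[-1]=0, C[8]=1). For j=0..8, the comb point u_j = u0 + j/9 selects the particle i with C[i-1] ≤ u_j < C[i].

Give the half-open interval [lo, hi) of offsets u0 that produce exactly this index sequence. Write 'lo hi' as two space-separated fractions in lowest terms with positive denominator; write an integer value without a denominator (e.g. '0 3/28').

C = [1/5, 7/30, 7/30, 7/30, 1/2, 19/30, 7/10, 5/6, 1]
j=0 picked index 0: u0 ∈ [0, 1/5)
j=1 picked index 0: u0 ∈ [-1/9, 4/45)
j=2 picked index 4: u0 ∈ [1/90, 5/18)
j=3 picked index 4: u0 ∈ [-1/10, 1/6)
j=4 picked index 4: u0 ∈ [-19/90, 1/18)
j=5 picked index 5: u0 ∈ [-1/18, 7/90)
j=6 picked index 7: u0 ∈ [1/30, 1/6)
j=7 picked index 7: u0 ∈ [-7/90, 1/18)
j=8 picked index 8: u0 ∈ [-1/18, 1/9)
intersection: [1/30, 1/18)

1/30 1/18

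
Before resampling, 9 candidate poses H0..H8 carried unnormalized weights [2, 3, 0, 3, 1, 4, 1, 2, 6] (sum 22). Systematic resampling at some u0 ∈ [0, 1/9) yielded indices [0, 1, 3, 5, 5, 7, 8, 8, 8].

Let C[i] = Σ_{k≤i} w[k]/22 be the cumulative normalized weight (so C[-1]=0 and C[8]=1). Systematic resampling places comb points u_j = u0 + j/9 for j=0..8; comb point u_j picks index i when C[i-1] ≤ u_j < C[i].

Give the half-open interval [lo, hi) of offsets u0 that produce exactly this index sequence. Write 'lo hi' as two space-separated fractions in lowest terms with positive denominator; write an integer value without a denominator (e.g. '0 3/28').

8/99 1/11

C = [1/11, 5/22, 5/22, 4/11, 9/22, 13/22, 7/11, 8/11, 1]
j=0 picked index 0: u0 ∈ [0, 1/11)
j=1 picked index 1: u0 ∈ [-2/99, 23/198)
j=2 picked index 3: u0 ∈ [1/198, 14/99)
j=3 picked index 5: u0 ∈ [5/66, 17/66)
j=4 picked index 5: u0 ∈ [-7/198, 29/198)
j=5 picked index 7: u0 ∈ [8/99, 17/99)
j=6 picked index 8: u0 ∈ [2/33, 1/3)
j=7 picked index 8: u0 ∈ [-5/99, 2/9)
j=8 picked index 8: u0 ∈ [-16/99, 1/9)
intersection: [8/99, 1/11)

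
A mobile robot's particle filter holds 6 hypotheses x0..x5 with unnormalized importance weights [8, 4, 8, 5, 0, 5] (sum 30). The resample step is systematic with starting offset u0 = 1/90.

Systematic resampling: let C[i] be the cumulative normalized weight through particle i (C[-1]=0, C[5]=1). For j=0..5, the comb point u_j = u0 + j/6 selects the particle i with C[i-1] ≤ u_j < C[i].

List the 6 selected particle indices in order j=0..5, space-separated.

C = [4/15, 2/5, 2/3, 5/6, 5/6, 1]
j=0: u_0=1/90 ∈ [0, 4/15) → index 0
j=1: u_1=8/45 ∈ [0, 4/15) → index 0
j=2: u_2=31/90 ∈ [4/15, 2/5) → index 1
j=3: u_3=23/45 ∈ [2/5, 2/3) → index 2
j=4: u_4=61/90 ∈ [2/3, 5/6) → index 3
j=5: u_5=38/45 ∈ [5/6, 1) → index 5

0 0 1 2 3 5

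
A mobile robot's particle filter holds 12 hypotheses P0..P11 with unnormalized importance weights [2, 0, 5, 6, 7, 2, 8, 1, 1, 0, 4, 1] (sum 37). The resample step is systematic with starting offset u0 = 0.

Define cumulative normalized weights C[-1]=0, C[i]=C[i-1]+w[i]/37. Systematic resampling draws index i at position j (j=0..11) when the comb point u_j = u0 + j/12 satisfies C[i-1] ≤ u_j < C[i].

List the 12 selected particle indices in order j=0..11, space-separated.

C = [2/37, 2/37, 7/37, 13/37, 20/37, 22/37, 30/37, 31/37, 32/37, 32/37, 36/37, 1]
j=0: u_0=0 ∈ [0, 2/37) → index 0
j=1: u_1=1/12 ∈ [2/37, 7/37) → index 2
j=2: u_2=1/6 ∈ [2/37, 7/37) → index 2
j=3: u_3=1/4 ∈ [7/37, 13/37) → index 3
j=4: u_4=1/3 ∈ [7/37, 13/37) → index 3
j=5: u_5=5/12 ∈ [13/37, 20/37) → index 4
j=6: u_6=1/2 ∈ [13/37, 20/37) → index 4
j=7: u_7=7/12 ∈ [20/37, 22/37) → index 5
j=8: u_8=2/3 ∈ [22/37, 30/37) → index 6
j=9: u_9=3/4 ∈ [22/37, 30/37) → index 6
j=10: u_10=5/6 ∈ [30/37, 31/37) → index 7
j=11: u_11=11/12 ∈ [32/37, 36/37) → index 10

0 2 2 3 3 4 4 5 6 6 7 10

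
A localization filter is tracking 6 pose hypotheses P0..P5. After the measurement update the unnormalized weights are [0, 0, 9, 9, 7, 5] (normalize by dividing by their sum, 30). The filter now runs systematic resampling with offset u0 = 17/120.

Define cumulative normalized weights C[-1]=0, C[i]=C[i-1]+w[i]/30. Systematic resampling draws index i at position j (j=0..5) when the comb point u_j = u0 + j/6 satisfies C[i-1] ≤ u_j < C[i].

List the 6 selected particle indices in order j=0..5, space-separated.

2 3 3 4 4 5

C = [0, 0, 3/10, 3/5, 5/6, 1]
j=0: u_0=17/120 ∈ [0, 3/10) → index 2
j=1: u_1=37/120 ∈ [3/10, 3/5) → index 3
j=2: u_2=19/40 ∈ [3/10, 3/5) → index 3
j=3: u_3=77/120 ∈ [3/5, 5/6) → index 4
j=4: u_4=97/120 ∈ [3/5, 5/6) → index 4
j=5: u_5=39/40 ∈ [5/6, 1) → index 5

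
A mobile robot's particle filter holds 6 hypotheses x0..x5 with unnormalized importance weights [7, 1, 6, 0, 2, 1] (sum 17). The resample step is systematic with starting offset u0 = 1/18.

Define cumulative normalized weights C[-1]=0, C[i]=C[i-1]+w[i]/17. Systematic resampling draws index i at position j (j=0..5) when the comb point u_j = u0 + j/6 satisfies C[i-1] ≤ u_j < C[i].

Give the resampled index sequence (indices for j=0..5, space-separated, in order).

0 0 0 2 2 4

C = [7/17, 8/17, 14/17, 14/17, 16/17, 1]
j=0: u_0=1/18 ∈ [0, 7/17) → index 0
j=1: u_1=2/9 ∈ [0, 7/17) → index 0
j=2: u_2=7/18 ∈ [0, 7/17) → index 0
j=3: u_3=5/9 ∈ [8/17, 14/17) → index 2
j=4: u_4=13/18 ∈ [8/17, 14/17) → index 2
j=5: u_5=8/9 ∈ [14/17, 16/17) → index 4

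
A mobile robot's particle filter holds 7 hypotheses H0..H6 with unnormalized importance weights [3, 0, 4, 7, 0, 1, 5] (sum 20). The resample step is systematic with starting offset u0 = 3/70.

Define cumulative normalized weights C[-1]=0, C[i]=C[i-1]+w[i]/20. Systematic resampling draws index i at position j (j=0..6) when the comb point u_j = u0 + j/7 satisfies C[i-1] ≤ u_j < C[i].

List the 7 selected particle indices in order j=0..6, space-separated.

C = [3/20, 3/20, 7/20, 7/10, 7/10, 3/4, 1]
j=0: u_0=3/70 ∈ [0, 3/20) → index 0
j=1: u_1=13/70 ∈ [3/20, 7/20) → index 2
j=2: u_2=23/70 ∈ [3/20, 7/20) → index 2
j=3: u_3=33/70 ∈ [7/20, 7/10) → index 3
j=4: u_4=43/70 ∈ [7/20, 7/10) → index 3
j=5: u_5=53/70 ∈ [3/4, 1) → index 6
j=6: u_6=9/10 ∈ [3/4, 1) → index 6

0 2 2 3 3 6 6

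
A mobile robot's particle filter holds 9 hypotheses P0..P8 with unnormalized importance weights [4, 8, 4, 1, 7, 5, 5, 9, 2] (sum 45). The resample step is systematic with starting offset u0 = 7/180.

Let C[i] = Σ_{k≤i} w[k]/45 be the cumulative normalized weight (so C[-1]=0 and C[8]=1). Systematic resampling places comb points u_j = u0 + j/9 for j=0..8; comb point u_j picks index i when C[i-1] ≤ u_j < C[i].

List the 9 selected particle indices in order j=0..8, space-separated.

0 1 1 3 4 5 6 7 7

C = [4/45, 4/15, 16/45, 17/45, 8/15, 29/45, 34/45, 43/45, 1]
j=0: u_0=7/180 ∈ [0, 4/45) → index 0
j=1: u_1=3/20 ∈ [4/45, 4/15) → index 1
j=2: u_2=47/180 ∈ [4/45, 4/15) → index 1
j=3: u_3=67/180 ∈ [16/45, 17/45) → index 3
j=4: u_4=29/60 ∈ [17/45, 8/15) → index 4
j=5: u_5=107/180 ∈ [8/15, 29/45) → index 5
j=6: u_6=127/180 ∈ [29/45, 34/45) → index 6
j=7: u_7=49/60 ∈ [34/45, 43/45) → index 7
j=8: u_8=167/180 ∈ [34/45, 43/45) → index 7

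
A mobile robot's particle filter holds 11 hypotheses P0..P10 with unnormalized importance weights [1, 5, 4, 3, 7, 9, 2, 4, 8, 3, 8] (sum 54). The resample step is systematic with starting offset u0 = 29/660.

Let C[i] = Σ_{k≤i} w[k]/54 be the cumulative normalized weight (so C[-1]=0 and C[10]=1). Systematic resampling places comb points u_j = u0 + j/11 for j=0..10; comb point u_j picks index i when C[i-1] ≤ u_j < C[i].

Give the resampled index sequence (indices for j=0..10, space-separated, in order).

C = [1/54, 1/9, 5/27, 13/54, 10/27, 29/54, 31/54, 35/54, 43/54, 23/27, 1]
j=0: u_0=29/660 ∈ [1/54, 1/9) → index 1
j=1: u_1=89/660 ∈ [1/9, 5/27) → index 2
j=2: u_2=149/660 ∈ [5/27, 13/54) → index 3
j=3: u_3=19/60 ∈ [13/54, 10/27) → index 4
j=4: u_4=269/660 ∈ [10/27, 29/54) → index 5
j=5: u_5=329/660 ∈ [10/27, 29/54) → index 5
j=6: u_6=389/660 ∈ [31/54, 35/54) → index 7
j=7: u_7=449/660 ∈ [35/54, 43/54) → index 8
j=8: u_8=509/660 ∈ [35/54, 43/54) → index 8
j=9: u_9=569/660 ∈ [23/27, 1) → index 10
j=10: u_10=629/660 ∈ [23/27, 1) → index 10

1 2 3 4 5 5 7 8 8 10 10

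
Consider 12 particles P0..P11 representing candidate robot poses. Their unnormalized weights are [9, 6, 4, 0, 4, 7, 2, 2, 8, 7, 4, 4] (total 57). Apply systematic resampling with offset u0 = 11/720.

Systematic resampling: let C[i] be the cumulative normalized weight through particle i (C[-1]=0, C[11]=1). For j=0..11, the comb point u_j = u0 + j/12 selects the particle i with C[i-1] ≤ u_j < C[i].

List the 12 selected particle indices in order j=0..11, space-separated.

C = [3/19, 5/19, 1/3, 1/3, 23/57, 10/19, 32/57, 34/57, 14/19, 49/57, 53/57, 1]
j=0: u_0=11/720 ∈ [0, 3/19) → index 0
j=1: u_1=71/720 ∈ [0, 3/19) → index 0
j=2: u_2=131/720 ∈ [3/19, 5/19) → index 1
j=3: u_3=191/720 ∈ [5/19, 1/3) → index 2
j=4: u_4=251/720 ∈ [1/3, 23/57) → index 4
j=5: u_5=311/720 ∈ [23/57, 10/19) → index 5
j=6: u_6=371/720 ∈ [23/57, 10/19) → index 5
j=7: u_7=431/720 ∈ [34/57, 14/19) → index 8
j=8: u_8=491/720 ∈ [34/57, 14/19) → index 8
j=9: u_9=551/720 ∈ [14/19, 49/57) → index 9
j=10: u_10=611/720 ∈ [14/19, 49/57) → index 9
j=11: u_11=671/720 ∈ [53/57, 1) → index 11

0 0 1 2 4 5 5 8 8 9 9 11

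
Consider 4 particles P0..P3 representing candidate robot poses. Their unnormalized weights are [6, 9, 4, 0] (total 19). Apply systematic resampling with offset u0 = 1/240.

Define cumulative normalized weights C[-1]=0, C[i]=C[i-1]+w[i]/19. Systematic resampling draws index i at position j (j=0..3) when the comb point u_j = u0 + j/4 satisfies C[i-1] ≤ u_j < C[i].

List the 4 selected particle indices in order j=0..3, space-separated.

C = [6/19, 15/19, 1, 1]
j=0: u_0=1/240 ∈ [0, 6/19) → index 0
j=1: u_1=61/240 ∈ [0, 6/19) → index 0
j=2: u_2=121/240 ∈ [6/19, 15/19) → index 1
j=3: u_3=181/240 ∈ [6/19, 15/19) → index 1

0 0 1 1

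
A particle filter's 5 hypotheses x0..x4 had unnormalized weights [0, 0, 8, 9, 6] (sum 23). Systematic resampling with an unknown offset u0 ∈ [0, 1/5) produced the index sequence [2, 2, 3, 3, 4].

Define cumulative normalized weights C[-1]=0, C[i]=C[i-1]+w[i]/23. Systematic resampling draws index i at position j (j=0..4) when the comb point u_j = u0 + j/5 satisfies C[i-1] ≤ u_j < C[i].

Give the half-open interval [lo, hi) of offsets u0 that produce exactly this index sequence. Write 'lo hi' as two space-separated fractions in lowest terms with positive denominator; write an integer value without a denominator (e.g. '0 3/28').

C = [0, 0, 8/23, 17/23, 1]
j=0 picked index 2: u0 ∈ [0, 8/23)
j=1 picked index 2: u0 ∈ [-1/5, 17/115)
j=2 picked index 3: u0 ∈ [-6/115, 39/115)
j=3 picked index 3: u0 ∈ [-29/115, 16/115)
j=4 picked index 4: u0 ∈ [-7/115, 1/5)
intersection: [0, 16/115)

0 16/115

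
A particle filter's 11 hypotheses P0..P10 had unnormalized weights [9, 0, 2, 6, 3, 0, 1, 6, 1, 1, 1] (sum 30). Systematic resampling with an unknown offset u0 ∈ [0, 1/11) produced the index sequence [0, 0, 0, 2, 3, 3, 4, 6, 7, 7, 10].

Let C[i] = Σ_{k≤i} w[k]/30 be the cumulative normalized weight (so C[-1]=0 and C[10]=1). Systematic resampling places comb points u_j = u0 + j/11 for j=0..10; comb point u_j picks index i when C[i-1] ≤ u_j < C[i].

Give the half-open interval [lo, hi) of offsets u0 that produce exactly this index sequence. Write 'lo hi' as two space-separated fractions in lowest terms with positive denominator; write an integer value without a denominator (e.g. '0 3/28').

C = [3/10, 3/10, 11/30, 17/30, 2/3, 2/3, 7/10, 9/10, 14/15, 29/30, 1]
j=0 picked index 0: u0 ∈ [0, 3/10)
j=1 picked index 0: u0 ∈ [-1/11, 23/110)
j=2 picked index 0: u0 ∈ [-2/11, 13/110)
j=3 picked index 2: u0 ∈ [3/110, 31/330)
j=4 picked index 3: u0 ∈ [1/330, 67/330)
j=5 picked index 3: u0 ∈ [-29/330, 37/330)
j=6 picked index 4: u0 ∈ [7/330, 4/33)
j=7 picked index 6: u0 ∈ [1/33, 7/110)
j=8 picked index 7: u0 ∈ [-3/110, 19/110)
j=9 picked index 7: u0 ∈ [-13/110, 9/110)
j=10 picked index 10: u0 ∈ [19/330, 1/11)
intersection: [19/330, 7/110)

19/330 7/110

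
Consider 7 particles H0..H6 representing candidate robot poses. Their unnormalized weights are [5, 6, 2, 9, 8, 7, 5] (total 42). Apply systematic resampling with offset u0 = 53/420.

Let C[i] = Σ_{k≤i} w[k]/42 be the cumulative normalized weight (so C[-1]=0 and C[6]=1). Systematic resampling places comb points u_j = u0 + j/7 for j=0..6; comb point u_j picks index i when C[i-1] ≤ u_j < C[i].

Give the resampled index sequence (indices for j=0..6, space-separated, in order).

C = [5/42, 11/42, 13/42, 11/21, 5/7, 37/42, 1]
j=0: u_0=53/420 ∈ [5/42, 11/42) → index 1
j=1: u_1=113/420 ∈ [11/42, 13/42) → index 2
j=2: u_2=173/420 ∈ [13/42, 11/21) → index 3
j=3: u_3=233/420 ∈ [11/21, 5/7) → index 4
j=4: u_4=293/420 ∈ [11/21, 5/7) → index 4
j=5: u_5=353/420 ∈ [5/7, 37/42) → index 5
j=6: u_6=59/60 ∈ [37/42, 1) → index 6

1 2 3 4 4 5 6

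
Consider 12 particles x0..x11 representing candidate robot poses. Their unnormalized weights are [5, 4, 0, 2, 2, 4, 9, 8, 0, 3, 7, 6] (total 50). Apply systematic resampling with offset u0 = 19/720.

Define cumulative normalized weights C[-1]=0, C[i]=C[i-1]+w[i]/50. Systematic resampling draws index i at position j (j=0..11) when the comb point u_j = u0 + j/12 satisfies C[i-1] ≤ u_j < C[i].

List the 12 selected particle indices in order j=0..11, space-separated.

0 1 3 5 6 6 7 7 9 10 10 11

C = [1/10, 9/50, 9/50, 11/50, 13/50, 17/50, 13/25, 17/25, 17/25, 37/50, 22/25, 1]
j=0: u_0=19/720 ∈ [0, 1/10) → index 0
j=1: u_1=79/720 ∈ [1/10, 9/50) → index 1
j=2: u_2=139/720 ∈ [9/50, 11/50) → index 3
j=3: u_3=199/720 ∈ [13/50, 17/50) → index 5
j=4: u_4=259/720 ∈ [17/50, 13/25) → index 6
j=5: u_5=319/720 ∈ [17/50, 13/25) → index 6
j=6: u_6=379/720 ∈ [13/25, 17/25) → index 7
j=7: u_7=439/720 ∈ [13/25, 17/25) → index 7
j=8: u_8=499/720 ∈ [17/25, 37/50) → index 9
j=9: u_9=559/720 ∈ [37/50, 22/25) → index 10
j=10: u_10=619/720 ∈ [37/50, 22/25) → index 10
j=11: u_11=679/720 ∈ [22/25, 1) → index 11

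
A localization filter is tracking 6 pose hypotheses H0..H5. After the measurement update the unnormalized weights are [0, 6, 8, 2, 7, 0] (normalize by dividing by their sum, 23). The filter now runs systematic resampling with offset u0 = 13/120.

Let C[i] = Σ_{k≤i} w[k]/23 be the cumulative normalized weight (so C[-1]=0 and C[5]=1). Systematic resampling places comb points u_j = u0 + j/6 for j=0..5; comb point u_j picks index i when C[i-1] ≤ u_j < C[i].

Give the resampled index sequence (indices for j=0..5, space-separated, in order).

1 2 2 2 4 4

C = [0, 6/23, 14/23, 16/23, 1, 1]
j=0: u_0=13/120 ∈ [0, 6/23) → index 1
j=1: u_1=11/40 ∈ [6/23, 14/23) → index 2
j=2: u_2=53/120 ∈ [6/23, 14/23) → index 2
j=3: u_3=73/120 ∈ [6/23, 14/23) → index 2
j=4: u_4=31/40 ∈ [16/23, 1) → index 4
j=5: u_5=113/120 ∈ [16/23, 1) → index 4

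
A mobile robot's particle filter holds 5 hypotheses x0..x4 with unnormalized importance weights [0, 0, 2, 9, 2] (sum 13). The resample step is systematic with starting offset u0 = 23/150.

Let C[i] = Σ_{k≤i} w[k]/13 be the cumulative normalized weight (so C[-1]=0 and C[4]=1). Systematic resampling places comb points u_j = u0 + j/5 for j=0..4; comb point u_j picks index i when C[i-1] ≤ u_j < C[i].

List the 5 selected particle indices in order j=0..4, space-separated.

C = [0, 0, 2/13, 11/13, 1]
j=0: u_0=23/150 ∈ [0, 2/13) → index 2
j=1: u_1=53/150 ∈ [2/13, 11/13) → index 3
j=2: u_2=83/150 ∈ [2/13, 11/13) → index 3
j=3: u_3=113/150 ∈ [2/13, 11/13) → index 3
j=4: u_4=143/150 ∈ [11/13, 1) → index 4

2 3 3 3 4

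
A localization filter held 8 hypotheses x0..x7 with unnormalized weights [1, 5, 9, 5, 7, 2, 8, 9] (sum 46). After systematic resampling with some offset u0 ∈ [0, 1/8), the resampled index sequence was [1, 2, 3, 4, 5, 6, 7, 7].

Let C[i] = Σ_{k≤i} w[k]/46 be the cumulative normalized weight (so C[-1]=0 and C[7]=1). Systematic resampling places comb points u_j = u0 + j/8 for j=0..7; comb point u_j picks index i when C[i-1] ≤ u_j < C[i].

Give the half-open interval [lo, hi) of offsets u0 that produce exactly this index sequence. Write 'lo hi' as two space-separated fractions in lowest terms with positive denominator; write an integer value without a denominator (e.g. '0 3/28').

C = [1/46, 3/23, 15/46, 10/23, 27/46, 29/46, 37/46, 1]
j=0 picked index 1: u0 ∈ [1/46, 3/23)
j=1 picked index 2: u0 ∈ [1/184, 37/184)
j=2 picked index 3: u0 ∈ [7/92, 17/92)
j=3 picked index 4: u0 ∈ [11/184, 39/184)
j=4 picked index 5: u0 ∈ [2/23, 3/23)
j=5 picked index 6: u0 ∈ [1/184, 33/184)
j=6 picked index 7: u0 ∈ [5/92, 1/4)
j=7 picked index 7: u0 ∈ [-13/184, 1/8)
intersection: [2/23, 1/8)

2/23 1/8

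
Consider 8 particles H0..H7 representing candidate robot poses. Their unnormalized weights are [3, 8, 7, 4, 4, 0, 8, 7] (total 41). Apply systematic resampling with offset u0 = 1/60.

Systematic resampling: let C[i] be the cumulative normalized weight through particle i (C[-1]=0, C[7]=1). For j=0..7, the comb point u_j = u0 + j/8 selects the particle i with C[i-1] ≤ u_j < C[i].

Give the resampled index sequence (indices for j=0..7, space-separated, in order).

0 1 1 2 3 6 6 7

C = [3/41, 11/41, 18/41, 22/41, 26/41, 26/41, 34/41, 1]
j=0: u_0=1/60 ∈ [0, 3/41) → index 0
j=1: u_1=17/120 ∈ [3/41, 11/41) → index 1
j=2: u_2=4/15 ∈ [3/41, 11/41) → index 1
j=3: u_3=47/120 ∈ [11/41, 18/41) → index 2
j=4: u_4=31/60 ∈ [18/41, 22/41) → index 3
j=5: u_5=77/120 ∈ [26/41, 34/41) → index 6
j=6: u_6=23/30 ∈ [26/41, 34/41) → index 6
j=7: u_7=107/120 ∈ [34/41, 1) → index 7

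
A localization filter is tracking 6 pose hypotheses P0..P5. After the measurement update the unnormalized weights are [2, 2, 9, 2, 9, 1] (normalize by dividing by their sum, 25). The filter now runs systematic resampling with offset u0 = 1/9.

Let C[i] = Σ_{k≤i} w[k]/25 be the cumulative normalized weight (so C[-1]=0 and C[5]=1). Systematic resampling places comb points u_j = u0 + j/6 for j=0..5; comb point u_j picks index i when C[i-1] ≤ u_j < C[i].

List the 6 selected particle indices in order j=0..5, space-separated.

1 2 2 4 4 4

C = [2/25, 4/25, 13/25, 3/5, 24/25, 1]
j=0: u_0=1/9 ∈ [2/25, 4/25) → index 1
j=1: u_1=5/18 ∈ [4/25, 13/25) → index 2
j=2: u_2=4/9 ∈ [4/25, 13/25) → index 2
j=3: u_3=11/18 ∈ [3/5, 24/25) → index 4
j=4: u_4=7/9 ∈ [3/5, 24/25) → index 4
j=5: u_5=17/18 ∈ [3/5, 24/25) → index 4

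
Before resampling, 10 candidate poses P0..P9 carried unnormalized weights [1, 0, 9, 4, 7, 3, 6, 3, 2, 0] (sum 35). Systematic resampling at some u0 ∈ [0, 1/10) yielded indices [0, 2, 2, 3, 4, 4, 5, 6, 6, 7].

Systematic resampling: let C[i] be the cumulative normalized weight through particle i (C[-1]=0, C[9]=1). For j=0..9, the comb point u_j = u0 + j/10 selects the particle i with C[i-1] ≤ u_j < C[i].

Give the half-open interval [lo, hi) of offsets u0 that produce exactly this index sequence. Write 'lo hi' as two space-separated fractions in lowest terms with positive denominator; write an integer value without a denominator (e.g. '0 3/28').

0 1/35

C = [1/35, 1/35, 2/7, 2/5, 3/5, 24/35, 6/7, 33/35, 1, 1]
j=0 picked index 0: u0 ∈ [0, 1/35)
j=1 picked index 2: u0 ∈ [-1/14, 13/70)
j=2 picked index 2: u0 ∈ [-6/35, 3/35)
j=3 picked index 3: u0 ∈ [-1/70, 1/10)
j=4 picked index 4: u0 ∈ [0, 1/5)
j=5 picked index 4: u0 ∈ [-1/10, 1/10)
j=6 picked index 5: u0 ∈ [0, 3/35)
j=7 picked index 6: u0 ∈ [-1/70, 11/70)
j=8 picked index 6: u0 ∈ [-4/35, 2/35)
j=9 picked index 7: u0 ∈ [-3/70, 3/70)
intersection: [0, 1/35)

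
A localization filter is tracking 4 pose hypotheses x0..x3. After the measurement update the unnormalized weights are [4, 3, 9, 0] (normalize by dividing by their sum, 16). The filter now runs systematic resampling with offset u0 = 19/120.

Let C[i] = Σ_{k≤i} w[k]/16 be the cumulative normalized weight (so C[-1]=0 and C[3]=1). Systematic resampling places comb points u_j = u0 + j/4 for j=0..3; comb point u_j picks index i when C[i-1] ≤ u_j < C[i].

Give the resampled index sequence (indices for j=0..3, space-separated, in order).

C = [1/4, 7/16, 1, 1]
j=0: u_0=19/120 ∈ [0, 1/4) → index 0
j=1: u_1=49/120 ∈ [1/4, 7/16) → index 1
j=2: u_2=79/120 ∈ [7/16, 1) → index 2
j=3: u_3=109/120 ∈ [7/16, 1) → index 2

0 1 2 2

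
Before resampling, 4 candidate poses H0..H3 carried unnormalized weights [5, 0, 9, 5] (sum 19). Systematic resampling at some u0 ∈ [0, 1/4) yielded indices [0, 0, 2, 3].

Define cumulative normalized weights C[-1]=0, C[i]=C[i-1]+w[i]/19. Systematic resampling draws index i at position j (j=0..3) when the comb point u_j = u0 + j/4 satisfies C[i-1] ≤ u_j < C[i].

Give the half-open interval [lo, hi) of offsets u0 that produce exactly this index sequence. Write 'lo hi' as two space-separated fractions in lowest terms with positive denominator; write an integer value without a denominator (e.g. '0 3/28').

C = [5/19, 5/19, 14/19, 1]
j=0 picked index 0: u0 ∈ [0, 5/19)
j=1 picked index 0: u0 ∈ [-1/4, 1/76)
j=2 picked index 2: u0 ∈ [-9/38, 9/38)
j=3 picked index 3: u0 ∈ [-1/76, 1/4)
intersection: [0, 1/76)

0 1/76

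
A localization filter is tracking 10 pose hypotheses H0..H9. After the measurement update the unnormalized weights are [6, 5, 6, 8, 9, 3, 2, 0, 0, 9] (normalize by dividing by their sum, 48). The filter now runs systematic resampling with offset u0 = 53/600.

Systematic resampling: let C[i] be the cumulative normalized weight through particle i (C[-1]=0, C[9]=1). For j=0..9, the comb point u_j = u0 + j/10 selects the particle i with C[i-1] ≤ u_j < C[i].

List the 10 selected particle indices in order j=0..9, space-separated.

0 1 2 3 3 4 4 6 9 9

C = [1/8, 11/48, 17/48, 25/48, 17/24, 37/48, 13/16, 13/16, 13/16, 1]
j=0: u_0=53/600 ∈ [0, 1/8) → index 0
j=1: u_1=113/600 ∈ [1/8, 11/48) → index 1
j=2: u_2=173/600 ∈ [11/48, 17/48) → index 2
j=3: u_3=233/600 ∈ [17/48, 25/48) → index 3
j=4: u_4=293/600 ∈ [17/48, 25/48) → index 3
j=5: u_5=353/600 ∈ [25/48, 17/24) → index 4
j=6: u_6=413/600 ∈ [25/48, 17/24) → index 4
j=7: u_7=473/600 ∈ [37/48, 13/16) → index 6
j=8: u_8=533/600 ∈ [13/16, 1) → index 9
j=9: u_9=593/600 ∈ [13/16, 1) → index 9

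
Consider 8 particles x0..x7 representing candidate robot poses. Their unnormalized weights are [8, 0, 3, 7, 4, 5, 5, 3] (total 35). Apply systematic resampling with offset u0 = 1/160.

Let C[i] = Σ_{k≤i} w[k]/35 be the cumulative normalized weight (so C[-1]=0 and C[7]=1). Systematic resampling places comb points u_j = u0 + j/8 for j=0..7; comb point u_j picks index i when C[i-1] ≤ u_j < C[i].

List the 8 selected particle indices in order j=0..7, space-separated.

0 0 2 3 3 5 5 6

C = [8/35, 8/35, 11/35, 18/35, 22/35, 27/35, 32/35, 1]
j=0: u_0=1/160 ∈ [0, 8/35) → index 0
j=1: u_1=21/160 ∈ [0, 8/35) → index 0
j=2: u_2=41/160 ∈ [8/35, 11/35) → index 2
j=3: u_3=61/160 ∈ [11/35, 18/35) → index 3
j=4: u_4=81/160 ∈ [11/35, 18/35) → index 3
j=5: u_5=101/160 ∈ [22/35, 27/35) → index 5
j=6: u_6=121/160 ∈ [22/35, 27/35) → index 5
j=7: u_7=141/160 ∈ [27/35, 32/35) → index 6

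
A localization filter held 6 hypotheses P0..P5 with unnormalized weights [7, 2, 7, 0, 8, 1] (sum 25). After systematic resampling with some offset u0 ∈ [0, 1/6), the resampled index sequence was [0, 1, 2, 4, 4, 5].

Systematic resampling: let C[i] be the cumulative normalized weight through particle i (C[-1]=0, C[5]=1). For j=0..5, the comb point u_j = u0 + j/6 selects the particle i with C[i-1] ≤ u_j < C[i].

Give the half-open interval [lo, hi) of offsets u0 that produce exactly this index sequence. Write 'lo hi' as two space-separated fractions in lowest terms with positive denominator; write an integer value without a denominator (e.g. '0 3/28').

7/50 1/6

C = [7/25, 9/25, 16/25, 16/25, 24/25, 1]
j=0 picked index 0: u0 ∈ [0, 7/25)
j=1 picked index 1: u0 ∈ [17/150, 29/150)
j=2 picked index 2: u0 ∈ [2/75, 23/75)
j=3 picked index 4: u0 ∈ [7/50, 23/50)
j=4 picked index 4: u0 ∈ [-2/75, 22/75)
j=5 picked index 5: u0 ∈ [19/150, 1/6)
intersection: [7/50, 1/6)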